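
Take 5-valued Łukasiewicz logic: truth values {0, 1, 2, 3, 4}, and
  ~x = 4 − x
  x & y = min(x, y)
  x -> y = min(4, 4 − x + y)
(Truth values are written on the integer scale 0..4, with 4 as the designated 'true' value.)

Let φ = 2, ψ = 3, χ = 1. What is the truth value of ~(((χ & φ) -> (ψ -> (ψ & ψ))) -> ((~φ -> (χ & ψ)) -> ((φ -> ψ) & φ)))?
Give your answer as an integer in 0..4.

χ & φ = 1 & 2 = 1
ψ & ψ = 3 & 3 = 3
ψ -> (ψ & ψ) = 3 -> 3 = 4
(χ & φ) -> (ψ -> (ψ & ψ)) = 1 -> 4 = 4
~φ = ~2 = 2
χ & ψ = 1 & 3 = 1
~φ -> (χ & ψ) = 2 -> 1 = 3
φ -> ψ = 2 -> 3 = 4
(φ -> ψ) & φ = 4 & 2 = 2
(~φ -> (χ & ψ)) -> ((φ -> ψ) & φ) = 3 -> 2 = 3
((χ & φ) -> (ψ -> (ψ & ψ))) -> ((~φ -> (χ & ψ)) -> ((φ -> ψ) & φ)) = 4 -> 3 = 3
~(((χ & φ) -> (ψ -> (ψ & ψ))) -> ((~φ -> (χ & ψ)) -> ((φ -> ψ) & φ))) = ~3 = 1

1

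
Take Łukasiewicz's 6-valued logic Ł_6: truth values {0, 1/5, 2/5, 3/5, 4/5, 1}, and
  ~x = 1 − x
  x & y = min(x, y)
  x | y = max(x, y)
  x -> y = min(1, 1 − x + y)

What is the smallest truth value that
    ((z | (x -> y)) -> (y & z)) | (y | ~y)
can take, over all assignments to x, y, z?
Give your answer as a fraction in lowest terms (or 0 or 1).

Take x = 0, y = 2/5, z = 0:
x -> y = 0 -> 2/5 = 1
z | (x -> y) = 0 | 1 = 1
y & z = 2/5 & 0 = 0
(z | (x -> y)) -> (y & z) = 1 -> 0 = 0
~y = ~2/5 = 3/5
y | ~y = 2/5 | 3/5 = 3/5
((z | (x -> y)) -> (y & z)) | (y | ~y) = 0 | 3/5 = 3/5
No assignment yields a value below 3/5, so this is the minimum.

3/5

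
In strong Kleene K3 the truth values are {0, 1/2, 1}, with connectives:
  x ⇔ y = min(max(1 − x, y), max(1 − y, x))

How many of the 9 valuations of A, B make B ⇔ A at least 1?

A = 0, B = 0 ↦ 1  ≥
A = 0, B = 1/2 ↦ 1/2  <
A = 0, B = 1 ↦ 0  <
A = 1/2, B = 0 ↦ 1/2  <
A = 1/2, B = 1/2 ↦ 1/2  <
A = 1/2, B = 1 ↦ 1/2  <
A = 1, B = 0 ↦ 0  <
A = 1, B = 1/2 ↦ 1/2  <
A = 1, B = 1 ↦ 1  ≥
So 2 of the 9 assignments meet the threshold.

2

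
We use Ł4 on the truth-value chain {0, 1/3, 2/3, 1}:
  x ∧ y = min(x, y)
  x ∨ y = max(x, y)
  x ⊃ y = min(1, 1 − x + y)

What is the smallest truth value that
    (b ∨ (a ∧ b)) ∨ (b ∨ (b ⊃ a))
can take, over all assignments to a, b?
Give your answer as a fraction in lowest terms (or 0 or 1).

2/3

Take a = 0, b = 1/3:
a ∧ b = 0 ∧ 1/3 = 0
b ∨ (a ∧ b) = 1/3 ∨ 0 = 1/3
b ⊃ a = 1/3 ⊃ 0 = 2/3
b ∨ (b ⊃ a) = 1/3 ∨ 2/3 = 2/3
(b ∨ (a ∧ b)) ∨ (b ∨ (b ⊃ a)) = 1/3 ∨ 2/3 = 2/3
No assignment yields a value below 2/3, so this is the minimum.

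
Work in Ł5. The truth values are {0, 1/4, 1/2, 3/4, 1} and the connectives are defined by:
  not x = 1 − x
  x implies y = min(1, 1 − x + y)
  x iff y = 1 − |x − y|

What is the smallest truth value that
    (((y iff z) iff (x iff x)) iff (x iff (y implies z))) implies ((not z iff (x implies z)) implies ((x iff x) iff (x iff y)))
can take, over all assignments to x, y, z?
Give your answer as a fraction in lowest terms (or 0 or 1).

Take x = 0, y = 1/2, z = 0:
y iff z = 1/2 iff 0 = 1/2
x iff x = 0 iff 0 = 1
(y iff z) iff (x iff x) = 1/2 iff 1 = 1/2
y implies z = 1/2 implies 0 = 1/2
x iff (y implies z) = 0 iff 1/2 = 1/2
((y iff z) iff (x iff x)) iff (x iff (y implies z)) = 1/2 iff 1/2 = 1
not z = not 0 = 1
x implies z = 0 implies 0 = 1
not z iff (x implies z) = 1 iff 1 = 1
x iff x = 0 iff 0 = 1
x iff y = 0 iff 1/2 = 1/2
(x iff x) iff (x iff y) = 1 iff 1/2 = 1/2
(not z iff (x implies z)) implies ((x iff x) iff (x iff y)) = 1 implies 1/2 = 1/2
(((y iff z) iff (x iff x)) iff (x iff (y implies z))) implies ((not z iff (x implies z)) implies ((x iff x) iff (x iff y))) = 1 implies 1/2 = 1/2
No assignment yields a value below 1/2, so this is the minimum.

1/2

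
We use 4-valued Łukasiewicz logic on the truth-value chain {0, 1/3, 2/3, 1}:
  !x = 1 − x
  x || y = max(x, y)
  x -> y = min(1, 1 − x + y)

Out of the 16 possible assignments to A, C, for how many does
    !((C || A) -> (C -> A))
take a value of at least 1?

1

A = 0, C = 0 ↦ 0  <
A = 0, C = 1/3 ↦ 0  <
A = 0, C = 2/3 ↦ 1/3  <
A = 0, C = 1 ↦ 1  ≥
A = 1/3, C = 0 ↦ 0  <
A = 1/3, C = 1/3 ↦ 0  <
A = 1/3, C = 2/3 ↦ 0  <
A = 1/3, C = 1 ↦ 2/3  <
A = 2/3, C = 0 ↦ 0  <
A = 2/3, C = 1/3 ↦ 0  <
A = 2/3, C = 2/3 ↦ 0  <
A = 2/3, C = 1 ↦ 1/3  <
A = 1, C = 0 ↦ 0  <
A = 1, C = 1/3 ↦ 0  <
A = 1, C = 2/3 ↦ 0  <
A = 1, C = 1 ↦ 0  <
So 1 of the 16 assignments meets the threshold.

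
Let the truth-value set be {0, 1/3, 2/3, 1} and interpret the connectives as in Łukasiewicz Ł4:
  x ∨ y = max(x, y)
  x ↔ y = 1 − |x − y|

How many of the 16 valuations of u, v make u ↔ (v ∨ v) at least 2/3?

u = 0, v = 0 ↦ 1  ≥
u = 0, v = 1/3 ↦ 2/3  ≥
u = 0, v = 2/3 ↦ 1/3  <
u = 0, v = 1 ↦ 0  <
u = 1/3, v = 0 ↦ 2/3  ≥
u = 1/3, v = 1/3 ↦ 1  ≥
u = 1/3, v = 2/3 ↦ 2/3  ≥
u = 1/3, v = 1 ↦ 1/3  <
u = 2/3, v = 0 ↦ 1/3  <
u = 2/3, v = 1/3 ↦ 2/3  ≥
u = 2/3, v = 2/3 ↦ 1  ≥
u = 2/3, v = 1 ↦ 2/3  ≥
u = 1, v = 0 ↦ 0  <
u = 1, v = 1/3 ↦ 1/3  <
u = 1, v = 2/3 ↦ 2/3  ≥
u = 1, v = 1 ↦ 1  ≥
So 10 of the 16 assignments meet the threshold.

10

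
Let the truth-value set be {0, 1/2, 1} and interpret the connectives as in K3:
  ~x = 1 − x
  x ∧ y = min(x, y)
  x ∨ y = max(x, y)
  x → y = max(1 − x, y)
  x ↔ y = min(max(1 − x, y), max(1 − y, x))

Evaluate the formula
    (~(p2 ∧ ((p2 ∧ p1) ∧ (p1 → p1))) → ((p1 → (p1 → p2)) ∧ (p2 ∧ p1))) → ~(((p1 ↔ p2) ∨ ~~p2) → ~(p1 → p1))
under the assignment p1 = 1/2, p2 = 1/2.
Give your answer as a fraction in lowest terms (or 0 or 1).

1/2

p2 ∧ p1 = 1/2 ∧ 1/2 = 1/2
p1 → p1 = 1/2 → 1/2 = 1/2
(p2 ∧ p1) ∧ (p1 → p1) = 1/2 ∧ 1/2 = 1/2
p2 ∧ ((p2 ∧ p1) ∧ (p1 → p1)) = 1/2 ∧ 1/2 = 1/2
~(p2 ∧ ((p2 ∧ p1) ∧ (p1 → p1))) = ~1/2 = 1/2
p1 → p2 = 1/2 → 1/2 = 1/2
p1 → (p1 → p2) = 1/2 → 1/2 = 1/2
p2 ∧ p1 = 1/2 ∧ 1/2 = 1/2
(p1 → (p1 → p2)) ∧ (p2 ∧ p1) = 1/2 ∧ 1/2 = 1/2
~(p2 ∧ ((p2 ∧ p1) ∧ (p1 → p1))) → ((p1 → (p1 → p2)) ∧ (p2 ∧ p1)) = 1/2 → 1/2 = 1/2
p1 ↔ p2 = 1/2 ↔ 1/2 = 1/2
~p2 = ~1/2 = 1/2
~~p2 = ~1/2 = 1/2
(p1 ↔ p2) ∨ ~~p2 = 1/2 ∨ 1/2 = 1/2
p1 → p1 = 1/2 → 1/2 = 1/2
~(p1 → p1) = ~1/2 = 1/2
((p1 ↔ p2) ∨ ~~p2) → ~(p1 → p1) = 1/2 → 1/2 = 1/2
~(((p1 ↔ p2) ∨ ~~p2) → ~(p1 → p1)) = ~1/2 = 1/2
(~(p2 ∧ ((p2 ∧ p1) ∧ (p1 → p1))) → ((p1 → (p1 → p2)) ∧ (p2 ∧ p1))) → ~(((p1 ↔ p2) ∨ ~~p2) → ~(p1 → p1)) = 1/2 → 1/2 = 1/2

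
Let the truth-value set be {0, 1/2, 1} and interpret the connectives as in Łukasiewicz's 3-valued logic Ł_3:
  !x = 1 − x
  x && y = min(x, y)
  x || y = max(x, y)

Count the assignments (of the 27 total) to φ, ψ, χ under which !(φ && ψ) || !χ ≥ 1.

value 1: 19 assignments (counts)
value 1/2: 7 assignments
value 0: 1 assignment
So 19 of the 27 assignments meet the threshold.

19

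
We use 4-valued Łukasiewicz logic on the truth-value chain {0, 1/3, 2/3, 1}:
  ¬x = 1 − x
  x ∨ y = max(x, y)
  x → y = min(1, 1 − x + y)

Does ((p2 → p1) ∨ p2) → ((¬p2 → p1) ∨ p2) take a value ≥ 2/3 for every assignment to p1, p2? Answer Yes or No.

No

Counterexample: take p1 = 0, p2 = 0.
p2 → p1 = 0 → 0 = 1
(p2 → p1) ∨ p2 = 1 ∨ 0 = 1
¬p2 = ¬0 = 1
¬p2 → p1 = 1 → 0 = 0
(¬p2 → p1) ∨ p2 = 0 ∨ 0 = 0
((p2 → p1) ∨ p2) → ((¬p2 → p1) ∨ p2) = 1 → 0 = 0
This gives 0, which is below 2/3.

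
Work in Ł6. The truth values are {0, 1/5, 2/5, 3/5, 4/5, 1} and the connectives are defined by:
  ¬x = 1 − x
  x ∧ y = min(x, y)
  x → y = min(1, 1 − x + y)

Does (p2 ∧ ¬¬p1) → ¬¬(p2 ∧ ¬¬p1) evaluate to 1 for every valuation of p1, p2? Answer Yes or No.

Yes

At p1 = 1, p2 = 1/5, for instance:
¬p1 = ¬1 = 0
¬¬p1 = ¬0 = 1
p2 ∧ ¬¬p1 = 1/5 ∧ 1 = 1/5
¬(p2 ∧ ¬¬p1) = ¬1/5 = 4/5
¬¬(p2 ∧ ¬¬p1) = ¬4/5 = 1/5
(p2 ∧ ¬¬p1) → ¬¬(p2 ∧ ¬¬p1) = 1/5 → 1/5 = 1
and checking the remaining 35 assignments likewise gives ≥ 1 in every case.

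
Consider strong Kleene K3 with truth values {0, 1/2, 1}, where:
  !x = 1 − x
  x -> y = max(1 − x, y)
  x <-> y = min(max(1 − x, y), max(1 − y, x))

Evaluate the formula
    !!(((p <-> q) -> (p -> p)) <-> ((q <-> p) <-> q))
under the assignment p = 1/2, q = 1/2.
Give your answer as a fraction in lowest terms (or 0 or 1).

1/2

p <-> q = 1/2 <-> 1/2 = 1/2
p -> p = 1/2 -> 1/2 = 1/2
(p <-> q) -> (p -> p) = 1/2 -> 1/2 = 1/2
q <-> p = 1/2 <-> 1/2 = 1/2
(q <-> p) <-> q = 1/2 <-> 1/2 = 1/2
((p <-> q) -> (p -> p)) <-> ((q <-> p) <-> q) = 1/2 <-> 1/2 = 1/2
!(((p <-> q) -> (p -> p)) <-> ((q <-> p) <-> q)) = !1/2 = 1/2
!!(((p <-> q) -> (p -> p)) <-> ((q <-> p) <-> q)) = !1/2 = 1/2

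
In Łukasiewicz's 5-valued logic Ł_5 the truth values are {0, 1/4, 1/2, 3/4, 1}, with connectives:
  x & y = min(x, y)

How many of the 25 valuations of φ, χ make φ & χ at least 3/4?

value 1: 1 assignment (counts)
value 3/4: 3 assignments (counts)
value 1/2: 5 assignments
value 1/4: 7 assignments
value 0: 9 assignments
So 4 of the 25 assignments meet the threshold.

4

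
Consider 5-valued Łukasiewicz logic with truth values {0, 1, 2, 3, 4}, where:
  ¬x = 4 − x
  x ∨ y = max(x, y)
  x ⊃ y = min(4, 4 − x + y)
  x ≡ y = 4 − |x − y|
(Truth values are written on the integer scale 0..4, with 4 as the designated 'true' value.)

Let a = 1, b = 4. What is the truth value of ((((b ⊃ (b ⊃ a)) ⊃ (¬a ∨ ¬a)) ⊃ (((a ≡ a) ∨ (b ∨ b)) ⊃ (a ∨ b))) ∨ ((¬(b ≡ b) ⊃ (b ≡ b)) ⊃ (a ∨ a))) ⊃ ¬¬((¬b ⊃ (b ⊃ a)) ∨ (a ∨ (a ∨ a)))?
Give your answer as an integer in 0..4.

b ⊃ a = 4 ⊃ 1 = 1
b ⊃ (b ⊃ a) = 4 ⊃ 1 = 1
¬a = ¬1 = 3
¬a = ¬1 = 3
¬a ∨ ¬a = 3 ∨ 3 = 3
(b ⊃ (b ⊃ a)) ⊃ (¬a ∨ ¬a) = 1 ⊃ 3 = 4
a ≡ a = 1 ≡ 1 = 4
b ∨ b = 4 ∨ 4 = 4
(a ≡ a) ∨ (b ∨ b) = 4 ∨ 4 = 4
a ∨ b = 1 ∨ 4 = 4
((a ≡ a) ∨ (b ∨ b)) ⊃ (a ∨ b) = 4 ⊃ 4 = 4
((b ⊃ (b ⊃ a)) ⊃ (¬a ∨ ¬a)) ⊃ (((a ≡ a) ∨ (b ∨ b)) ⊃ (a ∨ b)) = 4 ⊃ 4 = 4
b ≡ b = 4 ≡ 4 = 4
¬(b ≡ b) = ¬4 = 0
b ≡ b = 4 ≡ 4 = 4
¬(b ≡ b) ⊃ (b ≡ b) = 0 ⊃ 4 = 4
a ∨ a = 1 ∨ 1 = 1
(¬(b ≡ b) ⊃ (b ≡ b)) ⊃ (a ∨ a) = 4 ⊃ 1 = 1
(((b ⊃ (b ⊃ a)) ⊃ (¬a ∨ ¬a)) ⊃ (((a ≡ a) ∨ (b ∨ b)) ⊃ (a ∨ b))) ∨ ((¬(b ≡ b) ⊃ (b ≡ b)) ⊃ (a ∨ a)) = 4 ∨ 1 = 4
¬b = ¬4 = 0
b ⊃ a = 4 ⊃ 1 = 1
¬b ⊃ (b ⊃ a) = 0 ⊃ 1 = 4
a ∨ a = 1 ∨ 1 = 1
a ∨ (a ∨ a) = 1 ∨ 1 = 1
(¬b ⊃ (b ⊃ a)) ∨ (a ∨ (a ∨ a)) = 4 ∨ 1 = 4
¬((¬b ⊃ (b ⊃ a)) ∨ (a ∨ (a ∨ a))) = ¬4 = 0
¬¬((¬b ⊃ (b ⊃ a)) ∨ (a ∨ (a ∨ a))) = ¬0 = 4
((((b ⊃ (b ⊃ a)) ⊃ (¬a ∨ ¬a)) ⊃ (((a ≡ a) ∨ (b ∨ b)) ⊃ (a ∨ b))) ∨ ((¬(b ≡ b) ⊃ (b ≡ b)) ⊃ (a ∨ a))) ⊃ ¬¬((¬b ⊃ (b ⊃ a)) ∨ (a ∨ (a ∨ a))) = 4 ⊃ 4 = 4

4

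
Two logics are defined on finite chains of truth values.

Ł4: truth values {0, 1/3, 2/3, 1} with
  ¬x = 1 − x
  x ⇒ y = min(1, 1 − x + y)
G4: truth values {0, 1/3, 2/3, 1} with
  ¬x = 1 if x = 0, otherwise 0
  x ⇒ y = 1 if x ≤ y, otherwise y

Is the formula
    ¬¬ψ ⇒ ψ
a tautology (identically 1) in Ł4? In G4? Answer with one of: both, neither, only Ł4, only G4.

only Ł4

In Ł4: every assignment gives 1 — tautology.
In G4: at ψ = 1/3 the value is 1/3 — not a tautology.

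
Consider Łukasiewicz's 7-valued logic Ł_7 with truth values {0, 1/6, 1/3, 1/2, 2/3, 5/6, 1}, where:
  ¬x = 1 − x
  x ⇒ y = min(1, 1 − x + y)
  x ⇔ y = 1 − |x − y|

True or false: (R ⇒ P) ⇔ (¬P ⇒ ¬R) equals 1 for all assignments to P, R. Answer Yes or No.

Yes

At P = 1/6, R = 1/3, for instance:
R ⇒ P = 1/3 ⇒ 1/6 = 5/6
¬P = ¬1/6 = 5/6
¬R = ¬1/3 = 2/3
¬P ⇒ ¬R = 5/6 ⇒ 2/3 = 5/6
(R ⇒ P) ⇔ (¬P ⇒ ¬R) = 5/6 ⇔ 5/6 = 1
and checking the remaining 48 assignments likewise gives ≥ 1 in every case.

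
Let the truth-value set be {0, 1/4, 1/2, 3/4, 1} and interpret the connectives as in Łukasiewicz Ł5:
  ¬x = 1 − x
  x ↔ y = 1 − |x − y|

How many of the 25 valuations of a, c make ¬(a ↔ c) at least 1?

2

value 1: 2 assignments (counts)
value 3/4: 4 assignments
value 1/2: 6 assignments
value 1/4: 8 assignments
value 0: 5 assignments
So 2 of the 25 assignments meet the threshold.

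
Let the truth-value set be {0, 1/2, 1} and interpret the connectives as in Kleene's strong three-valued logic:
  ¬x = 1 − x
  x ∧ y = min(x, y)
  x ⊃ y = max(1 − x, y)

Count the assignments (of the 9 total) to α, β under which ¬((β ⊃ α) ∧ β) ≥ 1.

α = 0, β = 0 ↦ 1  ≥
α = 0, β = 1/2 ↦ 1/2  <
α = 0, β = 1 ↦ 1  ≥
α = 1/2, β = 0 ↦ 1  ≥
α = 1/2, β = 1/2 ↦ 1/2  <
α = 1/2, β = 1 ↦ 1/2  <
α = 1, β = 0 ↦ 1  ≥
α = 1, β = 1/2 ↦ 1/2  <
α = 1, β = 1 ↦ 0  <
So 4 of the 9 assignments meet the threshold.

4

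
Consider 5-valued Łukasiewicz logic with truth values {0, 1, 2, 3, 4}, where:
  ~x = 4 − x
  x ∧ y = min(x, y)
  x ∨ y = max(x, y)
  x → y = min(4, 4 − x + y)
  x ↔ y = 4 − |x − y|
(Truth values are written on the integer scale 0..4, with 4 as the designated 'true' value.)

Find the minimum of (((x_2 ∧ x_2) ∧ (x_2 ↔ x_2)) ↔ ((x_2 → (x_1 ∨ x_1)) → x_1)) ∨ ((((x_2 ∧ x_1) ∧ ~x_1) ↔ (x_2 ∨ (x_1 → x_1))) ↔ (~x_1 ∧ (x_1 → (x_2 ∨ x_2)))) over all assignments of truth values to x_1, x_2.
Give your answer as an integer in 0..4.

2

Take x_1 = 2, x_2 = 0:
x_2 ∧ x_2 = 0 ∧ 0 = 0
x_2 ↔ x_2 = 0 ↔ 0 = 4
(x_2 ∧ x_2) ∧ (x_2 ↔ x_2) = 0 ∧ 4 = 0
x_1 ∨ x_1 = 2 ∨ 2 = 2
x_2 → (x_1 ∨ x_1) = 0 → 2 = 4
(x_2 → (x_1 ∨ x_1)) → x_1 = 4 → 2 = 2
((x_2 ∧ x_2) ∧ (x_2 ↔ x_2)) ↔ ((x_2 → (x_1 ∨ x_1)) → x_1) = 0 ↔ 2 = 2
x_2 ∧ x_1 = 0 ∧ 2 = 0
~x_1 = ~2 = 2
(x_2 ∧ x_1) ∧ ~x_1 = 0 ∧ 2 = 0
x_1 → x_1 = 2 → 2 = 4
x_2 ∨ (x_1 → x_1) = 0 ∨ 4 = 4
((x_2 ∧ x_1) ∧ ~x_1) ↔ (x_2 ∨ (x_1 → x_1)) = 0 ↔ 4 = 0
~x_1 = ~2 = 2
x_2 ∨ x_2 = 0 ∨ 0 = 0
x_1 → (x_2 ∨ x_2) = 2 → 0 = 2
~x_1 ∧ (x_1 → (x_2 ∨ x_2)) = 2 ∧ 2 = 2
(((x_2 ∧ x_1) ∧ ~x_1) ↔ (x_2 ∨ (x_1 → x_1))) ↔ (~x_1 ∧ (x_1 → (x_2 ∨ x_2))) = 0 ↔ 2 = 2
(((x_2 ∧ x_2) ∧ (x_2 ↔ x_2)) ↔ ((x_2 → (x_1 ∨ x_1)) → x_1)) ∨ ((((x_2 ∧ x_1) ∧ ~x_1) ↔ (x_2 ∨ (x_1 → x_1))) ↔ (~x_1 ∧ (x_1 → (x_2 ∨ x_2)))) = 2 ∨ 2 = 2
No assignment yields a value below 2, so this is the minimum.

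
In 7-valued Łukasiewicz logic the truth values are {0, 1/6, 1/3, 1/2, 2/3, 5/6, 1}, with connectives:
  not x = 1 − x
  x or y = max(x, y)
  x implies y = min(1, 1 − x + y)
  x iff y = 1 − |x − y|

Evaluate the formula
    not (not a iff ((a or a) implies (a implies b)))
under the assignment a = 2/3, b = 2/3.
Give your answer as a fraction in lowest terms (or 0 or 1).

not a = not 2/3 = 1/3
a or a = 2/3 or 2/3 = 2/3
a implies b = 2/3 implies 2/3 = 1
(a or a) implies (a implies b) = 2/3 implies 1 = 1
not a iff ((a or a) implies (a implies b)) = 1/3 iff 1 = 1/3
not (not a iff ((a or a) implies (a implies b))) = not 1/3 = 2/3

2/3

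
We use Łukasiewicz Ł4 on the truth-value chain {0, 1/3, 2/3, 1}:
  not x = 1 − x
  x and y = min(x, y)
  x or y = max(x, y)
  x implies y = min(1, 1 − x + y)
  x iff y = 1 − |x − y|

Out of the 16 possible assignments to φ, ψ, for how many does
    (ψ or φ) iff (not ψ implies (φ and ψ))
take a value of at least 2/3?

14

φ = 0, ψ = 0 ↦ 1  ≥
φ = 0, ψ = 1/3 ↦ 1  ≥
φ = 0, ψ = 2/3 ↦ 1  ≥
φ = 0, ψ = 1 ↦ 1  ≥
φ = 1/3, ψ = 0 ↦ 2/3  ≥
φ = 1/3, ψ = 1/3 ↦ 2/3  ≥
φ = 1/3, ψ = 2/3 ↦ 2/3  ≥
φ = 1/3, ψ = 1 ↦ 1  ≥
φ = 2/3, ψ = 0 ↦ 1/3  <
φ = 2/3, ψ = 1/3 ↦ 1  ≥
φ = 2/3, ψ = 2/3 ↦ 2/3  ≥
φ = 2/3, ψ = 1 ↦ 1  ≥
φ = 1, ψ = 0 ↦ 0  <
φ = 1, ψ = 1/3 ↦ 2/3  ≥
φ = 1, ψ = 2/3 ↦ 1  ≥
φ = 1, ψ = 1 ↦ 1  ≥
So 14 of the 16 assignments meet the threshold.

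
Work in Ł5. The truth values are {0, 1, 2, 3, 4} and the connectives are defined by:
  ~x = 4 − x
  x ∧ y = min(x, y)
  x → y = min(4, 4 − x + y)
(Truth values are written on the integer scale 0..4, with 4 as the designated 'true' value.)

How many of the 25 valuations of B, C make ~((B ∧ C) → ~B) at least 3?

2

value 4: 1 assignment (counts)
value 3: 1 assignment (counts)
value 2: 3 assignments
value 1: 2 assignments
value 0: 18 assignments
So 2 of the 25 assignments meet the threshold.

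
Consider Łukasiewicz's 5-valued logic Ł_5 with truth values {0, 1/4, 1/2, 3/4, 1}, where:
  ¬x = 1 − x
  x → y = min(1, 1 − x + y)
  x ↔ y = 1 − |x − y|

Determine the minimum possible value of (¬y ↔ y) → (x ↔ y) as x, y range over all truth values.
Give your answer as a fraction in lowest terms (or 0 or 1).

1/2

Take x = 0, y = 1/2:
¬y = ¬1/2 = 1/2
¬y ↔ y = 1/2 ↔ 1/2 = 1
x ↔ y = 0 ↔ 1/2 = 1/2
(¬y ↔ y) → (x ↔ y) = 1 → 1/2 = 1/2
No assignment yields a value below 1/2, so this is the minimum.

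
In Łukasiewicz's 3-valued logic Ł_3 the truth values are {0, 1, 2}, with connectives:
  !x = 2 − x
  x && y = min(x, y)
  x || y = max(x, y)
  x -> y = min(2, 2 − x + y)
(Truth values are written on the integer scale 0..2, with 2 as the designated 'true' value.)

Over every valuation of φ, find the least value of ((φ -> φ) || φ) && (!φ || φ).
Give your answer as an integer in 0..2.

1

Take φ = 1:
φ -> φ = 1 -> 1 = 2
(φ -> φ) || φ = 2 || 1 = 2
!φ = !1 = 1
!φ || φ = 1 || 1 = 1
((φ -> φ) || φ) && (!φ || φ) = 2 && 1 = 1
No assignment yields a value below 1, so this is the minimum.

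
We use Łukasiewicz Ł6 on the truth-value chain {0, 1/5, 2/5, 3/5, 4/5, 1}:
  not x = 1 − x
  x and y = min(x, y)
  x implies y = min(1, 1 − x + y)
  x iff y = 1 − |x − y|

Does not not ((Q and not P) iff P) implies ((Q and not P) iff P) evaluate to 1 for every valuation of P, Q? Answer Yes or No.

Yes

At P = 2/5, Q = 2/5, for instance:
not P = not 2/5 = 3/5
Q and not P = 2/5 and 3/5 = 2/5
(Q and not P) iff P = 2/5 iff 2/5 = 1
not ((Q and not P) iff P) = not 1 = 0
not not ((Q and not P) iff P) = not 0 = 1
not not ((Q and not P) iff P) implies ((Q and not P) iff P) = 1 implies 1 = 1
and checking the remaining 35 assignments likewise gives ≥ 1 in every case.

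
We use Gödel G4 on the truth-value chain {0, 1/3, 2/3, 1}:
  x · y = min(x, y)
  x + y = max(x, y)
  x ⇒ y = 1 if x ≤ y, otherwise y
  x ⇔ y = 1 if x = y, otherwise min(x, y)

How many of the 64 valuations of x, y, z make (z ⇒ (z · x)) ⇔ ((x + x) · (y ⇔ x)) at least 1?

value 1: 24 assignments (counts)
value 2/3: 10 assignments
value 1/3: 14 assignments
value 0: 16 assignments
So 24 of the 64 assignments meet the threshold.

24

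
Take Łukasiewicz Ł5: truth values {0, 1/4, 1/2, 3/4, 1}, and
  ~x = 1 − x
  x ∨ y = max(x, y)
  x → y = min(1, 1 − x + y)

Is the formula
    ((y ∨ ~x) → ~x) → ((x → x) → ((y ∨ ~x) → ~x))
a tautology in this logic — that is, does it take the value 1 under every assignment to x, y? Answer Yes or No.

Yes

At x = 1, y = 3/4, for instance:
~x = ~1 = 0
y ∨ ~x = 3/4 ∨ 0 = 3/4
~x = ~1 = 0
(y ∨ ~x) → ~x = 3/4 → 0 = 1/4
x → x = 1 → 1 = 1
(x → x) → ((y ∨ ~x) → ~x) = 1 → 1/4 = 1/4
((y ∨ ~x) → ~x) → ((x → x) → ((y ∨ ~x) → ~x)) = 1/4 → 1/4 = 1
and checking the remaining 24 assignments likewise gives ≥ 1 in every case.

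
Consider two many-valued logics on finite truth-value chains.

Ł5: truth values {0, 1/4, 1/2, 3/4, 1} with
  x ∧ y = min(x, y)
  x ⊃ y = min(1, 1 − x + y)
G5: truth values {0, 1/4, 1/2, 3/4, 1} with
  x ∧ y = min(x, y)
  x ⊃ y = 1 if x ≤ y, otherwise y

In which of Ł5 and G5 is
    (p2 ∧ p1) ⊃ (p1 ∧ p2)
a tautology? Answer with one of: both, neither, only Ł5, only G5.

both

In Ł5: every assignment gives 1 — tautology.
In G5: every assignment gives 1 — tautology.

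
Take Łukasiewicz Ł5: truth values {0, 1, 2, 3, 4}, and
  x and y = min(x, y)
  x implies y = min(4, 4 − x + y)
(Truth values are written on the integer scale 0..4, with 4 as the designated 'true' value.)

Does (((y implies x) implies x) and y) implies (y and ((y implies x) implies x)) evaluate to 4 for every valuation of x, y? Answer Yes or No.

Yes

At x = 2, y = 1, for instance:
y implies x = 1 implies 2 = 4
(y implies x) implies x = 4 implies 2 = 2
((y implies x) implies x) and y = 2 and 1 = 1
y and ((y implies x) implies x) = 1 and 2 = 1
(((y implies x) implies x) and y) implies (y and ((y implies x) implies x)) = 1 implies 1 = 4
and checking the remaining 24 assignments likewise gives ≥ 4 in every case.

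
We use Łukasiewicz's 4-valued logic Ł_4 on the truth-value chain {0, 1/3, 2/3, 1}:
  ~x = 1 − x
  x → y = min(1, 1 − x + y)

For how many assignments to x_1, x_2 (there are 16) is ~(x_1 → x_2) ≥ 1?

x_1 = 0, x_2 = 0 ↦ 0  <
x_1 = 0, x_2 = 1/3 ↦ 0  <
x_1 = 0, x_2 = 2/3 ↦ 0  <
x_1 = 0, x_2 = 1 ↦ 0  <
x_1 = 1/3, x_2 = 0 ↦ 1/3  <
x_1 = 1/3, x_2 = 1/3 ↦ 0  <
x_1 = 1/3, x_2 = 2/3 ↦ 0  <
x_1 = 1/3, x_2 = 1 ↦ 0  <
x_1 = 2/3, x_2 = 0 ↦ 2/3  <
x_1 = 2/3, x_2 = 1/3 ↦ 1/3  <
x_1 = 2/3, x_2 = 2/3 ↦ 0  <
x_1 = 2/3, x_2 = 1 ↦ 0  <
x_1 = 1, x_2 = 0 ↦ 1  ≥
x_1 = 1, x_2 = 1/3 ↦ 2/3  <
x_1 = 1, x_2 = 2/3 ↦ 1/3  <
x_1 = 1, x_2 = 1 ↦ 0  <
So 1 of the 16 assignments meets the threshold.

1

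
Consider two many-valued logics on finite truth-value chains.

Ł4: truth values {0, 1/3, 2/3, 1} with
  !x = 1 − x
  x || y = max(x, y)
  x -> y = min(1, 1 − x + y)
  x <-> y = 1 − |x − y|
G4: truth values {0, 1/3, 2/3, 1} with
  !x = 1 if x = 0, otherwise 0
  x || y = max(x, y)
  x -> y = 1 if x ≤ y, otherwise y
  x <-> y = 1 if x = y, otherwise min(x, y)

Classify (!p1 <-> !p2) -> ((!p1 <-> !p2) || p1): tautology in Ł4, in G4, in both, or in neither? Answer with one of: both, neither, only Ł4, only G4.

In Ł4: every assignment gives 1 — tautology.
In G4: every assignment gives 1 — tautology.

both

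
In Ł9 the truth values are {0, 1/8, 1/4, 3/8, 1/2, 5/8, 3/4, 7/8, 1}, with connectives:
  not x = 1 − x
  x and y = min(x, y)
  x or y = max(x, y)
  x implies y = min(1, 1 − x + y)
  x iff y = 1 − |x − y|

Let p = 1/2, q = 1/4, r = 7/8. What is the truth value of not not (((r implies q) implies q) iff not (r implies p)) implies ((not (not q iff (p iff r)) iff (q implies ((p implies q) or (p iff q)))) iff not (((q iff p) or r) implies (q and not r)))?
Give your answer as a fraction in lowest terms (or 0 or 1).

r implies q = 7/8 implies 1/4 = 3/8
(r implies q) implies q = 3/8 implies 1/4 = 7/8
r implies p = 7/8 implies 1/2 = 5/8
not (r implies p) = not 5/8 = 3/8
((r implies q) implies q) iff not (r implies p) = 7/8 iff 3/8 = 1/2
not (((r implies q) implies q) iff not (r implies p)) = not 1/2 = 1/2
not not (((r implies q) implies q) iff not (r implies p)) = not 1/2 = 1/2
not q = not 1/4 = 3/4
p iff r = 1/2 iff 7/8 = 5/8
not q iff (p iff r) = 3/4 iff 5/8 = 7/8
not (not q iff (p iff r)) = not 7/8 = 1/8
p implies q = 1/2 implies 1/4 = 3/4
p iff q = 1/2 iff 1/4 = 3/4
(p implies q) or (p iff q) = 3/4 or 3/4 = 3/4
q implies ((p implies q) or (p iff q)) = 1/4 implies 3/4 = 1
not (not q iff (p iff r)) iff (q implies ((p implies q) or (p iff q))) = 1/8 iff 1 = 1/8
q iff p = 1/4 iff 1/2 = 3/4
(q iff p) or r = 3/4 or 7/8 = 7/8
not r = not 7/8 = 1/8
q and not r = 1/4 and 1/8 = 1/8
((q iff p) or r) implies (q and not r) = 7/8 implies 1/8 = 1/4
not (((q iff p) or r) implies (q and not r)) = not 1/4 = 3/4
(not (not q iff (p iff r)) iff (q implies ((p implies q) or (p iff q)))) iff not (((q iff p) or r) implies (q and not r)) = 1/8 iff 3/4 = 3/8
not not (((r implies q) implies q) iff not (r implies p)) implies ((not (not q iff (p iff r)) iff (q implies ((p implies q) or (p iff q)))) iff not (((q iff p) or r) implies (q and not r))) = 1/2 implies 3/8 = 7/8

7/8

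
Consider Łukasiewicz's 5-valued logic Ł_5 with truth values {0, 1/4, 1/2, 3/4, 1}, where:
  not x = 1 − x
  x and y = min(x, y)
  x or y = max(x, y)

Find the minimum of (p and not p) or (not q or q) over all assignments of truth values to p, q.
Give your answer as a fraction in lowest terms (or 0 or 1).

1/2

Take p = 0, q = 1/2:
not p = not 0 = 1
p and not p = 0 and 1 = 0
not q = not 1/2 = 1/2
not q or q = 1/2 or 1/2 = 1/2
(p and not p) or (not q or q) = 0 or 1/2 = 1/2
No assignment yields a value below 1/2, so this is the minimum.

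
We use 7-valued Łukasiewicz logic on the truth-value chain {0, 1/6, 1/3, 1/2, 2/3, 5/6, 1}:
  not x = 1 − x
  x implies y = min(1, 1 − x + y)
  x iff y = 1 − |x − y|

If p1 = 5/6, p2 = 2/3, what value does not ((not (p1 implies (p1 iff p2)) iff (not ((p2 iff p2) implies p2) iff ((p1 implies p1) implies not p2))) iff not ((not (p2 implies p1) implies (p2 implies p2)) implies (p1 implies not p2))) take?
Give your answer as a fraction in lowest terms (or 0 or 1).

1/2

p1 iff p2 = 5/6 iff 2/3 = 5/6
p1 implies (p1 iff p2) = 5/6 implies 5/6 = 1
not (p1 implies (p1 iff p2)) = not 1 = 0
p2 iff p2 = 2/3 iff 2/3 = 1
(p2 iff p2) implies p2 = 1 implies 2/3 = 2/3
not ((p2 iff p2) implies p2) = not 2/3 = 1/3
p1 implies p1 = 5/6 implies 5/6 = 1
not p2 = not 2/3 = 1/3
(p1 implies p1) implies not p2 = 1 implies 1/3 = 1/3
not ((p2 iff p2) implies p2) iff ((p1 implies p1) implies not p2) = 1/3 iff 1/3 = 1
not (p1 implies (p1 iff p2)) iff (not ((p2 iff p2) implies p2) iff ((p1 implies p1) implies not p2)) = 0 iff 1 = 0
p2 implies p1 = 2/3 implies 5/6 = 1
not (p2 implies p1) = not 1 = 0
p2 implies p2 = 2/3 implies 2/3 = 1
not (p2 implies p1) implies (p2 implies p2) = 0 implies 1 = 1
not p2 = not 2/3 = 1/3
p1 implies not p2 = 5/6 implies 1/3 = 1/2
(not (p2 implies p1) implies (p2 implies p2)) implies (p1 implies not p2) = 1 implies 1/2 = 1/2
not ((not (p2 implies p1) implies (p2 implies p2)) implies (p1 implies not p2)) = not 1/2 = 1/2
(not (p1 implies (p1 iff p2)) iff (not ((p2 iff p2) implies p2) iff ((p1 implies p1) implies not p2))) iff not ((not (p2 implies p1) implies (p2 implies p2)) implies (p1 implies not p2)) = 0 iff 1/2 = 1/2
not ((not (p1 implies (p1 iff p2)) iff (not ((p2 iff p2) implies p2) iff ((p1 implies p1) implies not p2))) iff not ((not (p2 implies p1) implies (p2 implies p2)) implies (p1 implies not p2))) = not 1/2 = 1/2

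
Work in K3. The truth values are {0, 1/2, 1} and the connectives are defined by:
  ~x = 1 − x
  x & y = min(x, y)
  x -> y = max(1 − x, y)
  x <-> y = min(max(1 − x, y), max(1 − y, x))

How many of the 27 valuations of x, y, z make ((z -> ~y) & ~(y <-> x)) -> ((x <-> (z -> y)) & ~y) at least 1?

value 1: 9 assignments (counts)
value 1/2: 16 assignments
value 0: 2 assignments
So 9 of the 27 assignments meet the threshold.

9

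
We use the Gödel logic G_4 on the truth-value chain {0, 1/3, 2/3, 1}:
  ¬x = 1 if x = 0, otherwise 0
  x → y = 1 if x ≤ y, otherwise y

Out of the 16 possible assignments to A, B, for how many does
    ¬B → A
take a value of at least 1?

13

A = 0, B = 0 ↦ 0  <
A = 0, B = 1/3 ↦ 1  ≥
A = 0, B = 2/3 ↦ 1  ≥
A = 0, B = 1 ↦ 1  ≥
A = 1/3, B = 0 ↦ 1/3  <
A = 1/3, B = 1/3 ↦ 1  ≥
A = 1/3, B = 2/3 ↦ 1  ≥
A = 1/3, B = 1 ↦ 1  ≥
A = 2/3, B = 0 ↦ 2/3  <
A = 2/3, B = 1/3 ↦ 1  ≥
A = 2/3, B = 2/3 ↦ 1  ≥
A = 2/3, B = 1 ↦ 1  ≥
A = 1, B = 0 ↦ 1  ≥
A = 1, B = 1/3 ↦ 1  ≥
A = 1, B = 2/3 ↦ 1  ≥
A = 1, B = 1 ↦ 1  ≥
So 13 of the 16 assignments meet the threshold.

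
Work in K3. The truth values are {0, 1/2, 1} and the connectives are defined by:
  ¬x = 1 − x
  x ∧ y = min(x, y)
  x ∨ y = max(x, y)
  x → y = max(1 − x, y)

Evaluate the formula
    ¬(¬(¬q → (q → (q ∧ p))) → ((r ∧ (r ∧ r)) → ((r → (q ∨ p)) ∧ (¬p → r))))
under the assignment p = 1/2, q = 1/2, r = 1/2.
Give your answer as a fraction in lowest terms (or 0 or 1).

1/2

¬q = ¬1/2 = 1/2
q ∧ p = 1/2 ∧ 1/2 = 1/2
q → (q ∧ p) = 1/2 → 1/2 = 1/2
¬q → (q → (q ∧ p)) = 1/2 → 1/2 = 1/2
¬(¬q → (q → (q ∧ p))) = ¬1/2 = 1/2
r ∧ r = 1/2 ∧ 1/2 = 1/2
r ∧ (r ∧ r) = 1/2 ∧ 1/2 = 1/2
q ∨ p = 1/2 ∨ 1/2 = 1/2
r → (q ∨ p) = 1/2 → 1/2 = 1/2
¬p = ¬1/2 = 1/2
¬p → r = 1/2 → 1/2 = 1/2
(r → (q ∨ p)) ∧ (¬p → r) = 1/2 ∧ 1/2 = 1/2
(r ∧ (r ∧ r)) → ((r → (q ∨ p)) ∧ (¬p → r)) = 1/2 → 1/2 = 1/2
¬(¬q → (q → (q ∧ p))) → ((r ∧ (r ∧ r)) → ((r → (q ∨ p)) ∧ (¬p → r))) = 1/2 → 1/2 = 1/2
¬(¬(¬q → (q → (q ∧ p))) → ((r ∧ (r ∧ r)) → ((r → (q ∨ p)) ∧ (¬p → r)))) = ¬1/2 = 1/2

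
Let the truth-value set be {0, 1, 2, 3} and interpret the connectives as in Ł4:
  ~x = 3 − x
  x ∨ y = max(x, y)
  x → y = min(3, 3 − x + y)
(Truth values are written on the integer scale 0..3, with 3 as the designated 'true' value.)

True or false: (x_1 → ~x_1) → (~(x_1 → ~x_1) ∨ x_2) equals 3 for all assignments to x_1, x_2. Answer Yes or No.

No

Counterexample: take x_1 = 0, x_2 = 0.
~x_1 = ~0 = 3
x_1 → ~x_1 = 0 → 3 = 3
~x_1 = ~0 = 3
x_1 → ~x_1 = 0 → 3 = 3
~(x_1 → ~x_1) = ~3 = 0
~(x_1 → ~x_1) ∨ x_2 = 0 ∨ 0 = 0
(x_1 → ~x_1) → (~(x_1 → ~x_1) ∨ x_2) = 3 → 0 = 0
This gives 0 ≠ 3.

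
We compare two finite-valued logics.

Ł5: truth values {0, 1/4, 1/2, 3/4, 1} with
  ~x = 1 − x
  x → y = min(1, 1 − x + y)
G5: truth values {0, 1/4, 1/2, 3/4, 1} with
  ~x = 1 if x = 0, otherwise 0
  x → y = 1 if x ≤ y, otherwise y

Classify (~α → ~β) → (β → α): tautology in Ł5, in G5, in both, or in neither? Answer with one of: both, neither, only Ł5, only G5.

In Ł5: every assignment gives 1 — tautology.
In G5: at α = 1/4, β = 1/2 the value is 1/4 — not a tautology.

only Ł5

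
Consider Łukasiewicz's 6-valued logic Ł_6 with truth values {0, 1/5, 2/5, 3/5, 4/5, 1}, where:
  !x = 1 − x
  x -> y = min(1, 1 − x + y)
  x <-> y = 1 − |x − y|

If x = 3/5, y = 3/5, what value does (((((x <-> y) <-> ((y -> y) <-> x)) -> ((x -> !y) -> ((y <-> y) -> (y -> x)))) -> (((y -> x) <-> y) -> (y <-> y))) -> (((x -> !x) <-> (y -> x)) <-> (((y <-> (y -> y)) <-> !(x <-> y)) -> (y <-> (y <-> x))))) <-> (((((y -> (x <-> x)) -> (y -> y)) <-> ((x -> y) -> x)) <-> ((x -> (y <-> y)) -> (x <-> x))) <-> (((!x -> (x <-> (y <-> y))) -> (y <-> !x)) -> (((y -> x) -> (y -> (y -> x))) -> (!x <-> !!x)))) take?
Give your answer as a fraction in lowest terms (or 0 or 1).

x <-> y = 3/5 <-> 3/5 = 1
y -> y = 3/5 -> 3/5 = 1
(y -> y) <-> x = 1 <-> 3/5 = 3/5
(x <-> y) <-> ((y -> y) <-> x) = 1 <-> 3/5 = 3/5
!y = !3/5 = 2/5
x -> !y = 3/5 -> 2/5 = 4/5
y <-> y = 3/5 <-> 3/5 = 1
y -> x = 3/5 -> 3/5 = 1
(y <-> y) -> (y -> x) = 1 -> 1 = 1
(x -> !y) -> ((y <-> y) -> (y -> x)) = 4/5 -> 1 = 1
((x <-> y) <-> ((y -> y) <-> x)) -> ((x -> !y) -> ((y <-> y) -> (y -> x))) = 3/5 -> 1 = 1
y -> x = 3/5 -> 3/5 = 1
(y -> x) <-> y = 1 <-> 3/5 = 3/5
y <-> y = 3/5 <-> 3/5 = 1
((y -> x) <-> y) -> (y <-> y) = 3/5 -> 1 = 1
(((x <-> y) <-> ((y -> y) <-> x)) -> ((x -> !y) -> ((y <-> y) -> (y -> x)))) -> (((y -> x) <-> y) -> (y <-> y)) = 1 -> 1 = 1
!x = !3/5 = 2/5
x -> !x = 3/5 -> 2/5 = 4/5
y -> x = 3/5 -> 3/5 = 1
(x -> !x) <-> (y -> x) = 4/5 <-> 1 = 4/5
y -> y = 3/5 -> 3/5 = 1
y <-> (y -> y) = 3/5 <-> 1 = 3/5
x <-> y = 3/5 <-> 3/5 = 1
!(x <-> y) = !1 = 0
(y <-> (y -> y)) <-> !(x <-> y) = 3/5 <-> 0 = 2/5
y <-> x = 3/5 <-> 3/5 = 1
y <-> (y <-> x) = 3/5 <-> 1 = 3/5
((y <-> (y -> y)) <-> !(x <-> y)) -> (y <-> (y <-> x)) = 2/5 -> 3/5 = 1
((x -> !x) <-> (y -> x)) <-> (((y <-> (y -> y)) <-> !(x <-> y)) -> (y <-> (y <-> x))) = 4/5 <-> 1 = 4/5
((((x <-> y) <-> ((y -> y) <-> x)) -> ((x -> !y) -> ((y <-> y) -> (y -> x)))) -> (((y -> x) <-> y) -> (y <-> y))) -> (((x -> !x) <-> (y -> x)) <-> (((y <-> (y -> y)) <-> !(x <-> y)) -> (y <-> (y <-> x)))) = 1 -> 4/5 = 4/5
x <-> x = 3/5 <-> 3/5 = 1
y -> (x <-> x) = 3/5 -> 1 = 1
y -> y = 3/5 -> 3/5 = 1
(y -> (x <-> x)) -> (y -> y) = 1 -> 1 = 1
x -> y = 3/5 -> 3/5 = 1
(x -> y) -> x = 1 -> 3/5 = 3/5
((y -> (x <-> x)) -> (y -> y)) <-> ((x -> y) -> x) = 1 <-> 3/5 = 3/5
y <-> y = 3/5 <-> 3/5 = 1
x -> (y <-> y) = 3/5 -> 1 = 1
x <-> x = 3/5 <-> 3/5 = 1
(x -> (y <-> y)) -> (x <-> x) = 1 -> 1 = 1
(((y -> (x <-> x)) -> (y -> y)) <-> ((x -> y) -> x)) <-> ((x -> (y <-> y)) -> (x <-> x)) = 3/5 <-> 1 = 3/5
!x = !3/5 = 2/5
y <-> y = 3/5 <-> 3/5 = 1
x <-> (y <-> y) = 3/5 <-> 1 = 3/5
!x -> (x <-> (y <-> y)) = 2/5 -> 3/5 = 1
!x = !3/5 = 2/5
y <-> !x = 3/5 <-> 2/5 = 4/5
(!x -> (x <-> (y <-> y))) -> (y <-> !x) = 1 -> 4/5 = 4/5
y -> x = 3/5 -> 3/5 = 1
y -> x = 3/5 -> 3/5 = 1
y -> (y -> x) = 3/5 -> 1 = 1
(y -> x) -> (y -> (y -> x)) = 1 -> 1 = 1
!x = !3/5 = 2/5
!x = !3/5 = 2/5
!!x = !2/5 = 3/5
!x <-> !!x = 2/5 <-> 3/5 = 4/5
((y -> x) -> (y -> (y -> x))) -> (!x <-> !!x) = 1 -> 4/5 = 4/5
((!x -> (x <-> (y <-> y))) -> (y <-> !x)) -> (((y -> x) -> (y -> (y -> x))) -> (!x <-> !!x)) = 4/5 -> 4/5 = 1
((((y -> (x <-> x)) -> (y -> y)) <-> ((x -> y) -> x)) <-> ((x -> (y <-> y)) -> (x <-> x))) <-> (((!x -> (x <-> (y <-> y))) -> (y <-> !x)) -> (((y -> x) -> (y -> (y -> x))) -> (!x <-> !!x))) = 3/5 <-> 1 = 3/5
(((((x <-> y) <-> ((y -> y) <-> x)) -> ((x -> !y) -> ((y <-> y) -> (y -> x)))) -> (((y -> x) <-> y) -> (y <-> y))) -> (((x -> !x) <-> (y -> x)) <-> (((y <-> (y -> y)) <-> !(x <-> y)) -> (y <-> (y <-> x))))) <-> (((((y -> (x <-> x)) -> (y -> y)) <-> ((x -> y) -> x)) <-> ((x -> (y <-> y)) -> (x <-> x))) <-> (((!x -> (x <-> (y <-> y))) -> (y <-> !x)) -> (((y -> x) -> (y -> (y -> x))) -> (!x <-> !!x)))) = 4/5 <-> 3/5 = 4/5

4/5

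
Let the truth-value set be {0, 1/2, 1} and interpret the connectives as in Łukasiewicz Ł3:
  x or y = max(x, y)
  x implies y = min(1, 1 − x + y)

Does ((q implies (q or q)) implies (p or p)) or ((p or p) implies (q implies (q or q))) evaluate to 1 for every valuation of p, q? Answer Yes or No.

Yes

p = 0, q = 0 ↦ 1
p = 0, q = 1/2 ↦ 1
p = 0, q = 1 ↦ 1
p = 1/2, q = 0 ↦ 1
p = 1/2, q = 1/2 ↦ 1
p = 1/2, q = 1 ↦ 1
p = 1, q = 0 ↦ 1
p = 1, q = 1/2 ↦ 1
p = 1, q = 1 ↦ 1
Every assignment gives a value ≥ 1.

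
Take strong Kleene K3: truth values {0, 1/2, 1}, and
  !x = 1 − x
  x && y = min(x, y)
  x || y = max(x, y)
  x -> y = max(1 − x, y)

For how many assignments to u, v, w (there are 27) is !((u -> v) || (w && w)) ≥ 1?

1

value 1: 1 assignment (counts)
value 1/2: 7 assignments
value 0: 19 assignments
So 1 of the 27 assignments meets the threshold.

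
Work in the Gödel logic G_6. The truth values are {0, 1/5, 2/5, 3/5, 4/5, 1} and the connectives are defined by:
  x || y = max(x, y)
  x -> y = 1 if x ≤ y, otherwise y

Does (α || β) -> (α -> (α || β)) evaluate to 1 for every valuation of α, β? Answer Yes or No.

Yes

At α = 3/5, β = 0, for instance:
α || β = 3/5 || 0 = 3/5
α -> (α || β) = 3/5 -> 3/5 = 1
(α || β) -> (α -> (α || β)) = 3/5 -> 1 = 1
and checking the remaining 35 assignments likewise gives ≥ 1 in every case.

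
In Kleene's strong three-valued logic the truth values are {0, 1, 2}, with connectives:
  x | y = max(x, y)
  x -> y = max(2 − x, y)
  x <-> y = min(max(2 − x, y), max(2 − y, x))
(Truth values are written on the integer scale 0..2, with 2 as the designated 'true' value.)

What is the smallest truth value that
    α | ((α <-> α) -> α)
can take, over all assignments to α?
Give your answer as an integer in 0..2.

0

Take α = 0:
α <-> α = 0 <-> 0 = 2
(α <-> α) -> α = 2 -> 0 = 0
α | ((α <-> α) -> α) = 0 | 0 = 0
No assignment yields a value below 0, so this is the minimum.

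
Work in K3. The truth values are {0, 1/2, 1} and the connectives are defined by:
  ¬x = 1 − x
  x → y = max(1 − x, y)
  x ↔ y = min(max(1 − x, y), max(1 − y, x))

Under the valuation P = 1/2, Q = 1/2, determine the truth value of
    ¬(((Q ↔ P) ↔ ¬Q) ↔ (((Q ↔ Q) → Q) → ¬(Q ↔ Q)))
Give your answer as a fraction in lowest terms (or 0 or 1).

1/2

Q ↔ P = 1/2 ↔ 1/2 = 1/2
¬Q = ¬1/2 = 1/2
(Q ↔ P) ↔ ¬Q = 1/2 ↔ 1/2 = 1/2
Q ↔ Q = 1/2 ↔ 1/2 = 1/2
(Q ↔ Q) → Q = 1/2 → 1/2 = 1/2
Q ↔ Q = 1/2 ↔ 1/2 = 1/2
¬(Q ↔ Q) = ¬1/2 = 1/2
((Q ↔ Q) → Q) → ¬(Q ↔ Q) = 1/2 → 1/2 = 1/2
((Q ↔ P) ↔ ¬Q) ↔ (((Q ↔ Q) → Q) → ¬(Q ↔ Q)) = 1/2 ↔ 1/2 = 1/2
¬(((Q ↔ P) ↔ ¬Q) ↔ (((Q ↔ Q) → Q) → ¬(Q ↔ Q))) = ¬1/2 = 1/2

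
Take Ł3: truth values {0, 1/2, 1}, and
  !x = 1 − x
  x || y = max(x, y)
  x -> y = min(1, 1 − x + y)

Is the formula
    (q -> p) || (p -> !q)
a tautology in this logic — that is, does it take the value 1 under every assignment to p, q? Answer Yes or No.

Counterexample: take p = 1/2, q = 1.
q -> p = 1 -> 1/2 = 1/2
!q = !1 = 0
p -> !q = 1/2 -> 0 = 1/2
(q -> p) || (p -> !q) = 1/2 || 1/2 = 1/2
This gives 1/2 ≠ 1.

No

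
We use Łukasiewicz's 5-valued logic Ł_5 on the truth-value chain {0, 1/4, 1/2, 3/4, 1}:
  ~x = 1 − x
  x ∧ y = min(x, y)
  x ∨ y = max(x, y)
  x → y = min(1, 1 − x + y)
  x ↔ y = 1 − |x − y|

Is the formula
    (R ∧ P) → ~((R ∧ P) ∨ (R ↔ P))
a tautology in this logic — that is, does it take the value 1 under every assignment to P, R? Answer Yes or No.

Counterexample: take P = 1/4, R = 1/4.
R ∧ P = 1/4 ∧ 1/4 = 1/4
R ↔ P = 1/4 ↔ 1/4 = 1
(R ∧ P) ∨ (R ↔ P) = 1/4 ∨ 1 = 1
~((R ∧ P) ∨ (R ↔ P)) = ~1 = 0
(R ∧ P) → ~((R ∧ P) ∨ (R ↔ P)) = 1/4 → 0 = 3/4
This gives 3/4 ≠ 1.

No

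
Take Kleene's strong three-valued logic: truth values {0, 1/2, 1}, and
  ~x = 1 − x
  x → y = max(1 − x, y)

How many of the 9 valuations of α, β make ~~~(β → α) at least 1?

1

α = 0, β = 0 ↦ 0  <
α = 0, β = 1/2 ↦ 1/2  <
α = 0, β = 1 ↦ 1  ≥
α = 1/2, β = 0 ↦ 0  <
α = 1/2, β = 1/2 ↦ 1/2  <
α = 1/2, β = 1 ↦ 1/2  <
α = 1, β = 0 ↦ 0  <
α = 1, β = 1/2 ↦ 0  <
α = 1, β = 1 ↦ 0  <
So 1 of the 9 assignments meets the threshold.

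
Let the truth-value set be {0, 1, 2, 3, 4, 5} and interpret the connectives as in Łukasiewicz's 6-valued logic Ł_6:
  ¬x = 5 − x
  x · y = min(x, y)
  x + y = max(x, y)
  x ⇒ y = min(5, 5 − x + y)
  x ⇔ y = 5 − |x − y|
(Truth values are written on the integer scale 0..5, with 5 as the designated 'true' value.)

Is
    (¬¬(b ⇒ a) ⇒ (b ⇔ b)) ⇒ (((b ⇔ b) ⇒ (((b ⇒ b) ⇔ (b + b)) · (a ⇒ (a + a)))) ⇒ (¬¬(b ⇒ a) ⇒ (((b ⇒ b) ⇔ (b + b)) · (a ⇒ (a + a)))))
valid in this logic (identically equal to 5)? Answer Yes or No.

At a = 5, b = 4, for instance:
b ⇒ a = 4 ⇒ 5 = 5
¬(b ⇒ a) = ¬5 = 0
¬¬(b ⇒ a) = ¬0 = 5
b ⇔ b = 4 ⇔ 4 = 5
¬¬(b ⇒ a) ⇒ (b ⇔ b) = 5 ⇒ 5 = 5
b ⇒ b = 4 ⇒ 4 = 5
b + b = 4 + 4 = 4
(b ⇒ b) ⇔ (b + b) = 5 ⇔ 4 = 4
a + a = 5 + 5 = 5
a ⇒ (a + a) = 5 ⇒ 5 = 5
((b ⇒ b) ⇔ (b + b)) · (a ⇒ (a + a)) = 4 · 5 = 4
(b ⇔ b) ⇒ (((b ⇒ b) ⇔ (b + b)) · (a ⇒ (a + a))) = 5 ⇒ 4 = 4
¬¬(b ⇒ a) ⇒ (((b ⇒ b) ⇔ (b + b)) · (a ⇒ (a + a))) = 5 ⇒ 4 = 4
((b ⇔ b) ⇒ (((b ⇒ b) ⇔ (b + b)) · (a ⇒ (a + a)))) ⇒ (¬¬(b ⇒ a) ⇒ (((b ⇒ b) ⇔ (b + b)) · (a ⇒ (a + a)))) = 4 ⇒ 4 = 5
(¬¬(b ⇒ a) ⇒ (b ⇔ b)) ⇒ (((b ⇔ b) ⇒ (((b ⇒ b) ⇔ (b + b)) · (a ⇒ (a + a)))) ⇒ (¬¬(b ⇒ a) ⇒ (((b ⇒ b) ⇔ (b + b)) · (a ⇒ (a + a))))) = 5 ⇒ 5 = 5
and checking the remaining 35 assignments likewise gives ≥ 5 in every case.

Yes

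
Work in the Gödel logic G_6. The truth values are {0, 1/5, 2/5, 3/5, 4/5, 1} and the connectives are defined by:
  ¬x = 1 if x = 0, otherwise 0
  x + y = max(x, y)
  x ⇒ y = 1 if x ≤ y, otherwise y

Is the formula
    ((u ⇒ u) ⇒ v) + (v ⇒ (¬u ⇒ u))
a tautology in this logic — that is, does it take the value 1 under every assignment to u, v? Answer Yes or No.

Counterexample: take u = 0, v = 1/5.
u ⇒ u = 0 ⇒ 0 = 1
(u ⇒ u) ⇒ v = 1 ⇒ 1/5 = 1/5
¬u = ¬0 = 1
¬u ⇒ u = 1 ⇒ 0 = 0
v ⇒ (¬u ⇒ u) = 1/5 ⇒ 0 = 0
((u ⇒ u) ⇒ v) + (v ⇒ (¬u ⇒ u)) = 1/5 + 0 = 1/5
This gives 1/5 ≠ 1.

No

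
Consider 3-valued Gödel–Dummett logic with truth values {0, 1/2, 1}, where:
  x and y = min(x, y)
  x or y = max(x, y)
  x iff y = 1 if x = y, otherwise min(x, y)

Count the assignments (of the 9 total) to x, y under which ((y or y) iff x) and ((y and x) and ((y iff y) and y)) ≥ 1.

x = 0, y = 0 ↦ 0  <
x = 0, y = 1/2 ↦ 0  <
x = 0, y = 1 ↦ 0  <
x = 1/2, y = 0 ↦ 0  <
x = 1/2, y = 1/2 ↦ 1/2  <
x = 1/2, y = 1 ↦ 1/2  <
x = 1, y = 0 ↦ 0  <
x = 1, y = 1/2 ↦ 1/2  <
x = 1, y = 1 ↦ 1  ≥
So 1 of the 9 assignments meets the threshold.

1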